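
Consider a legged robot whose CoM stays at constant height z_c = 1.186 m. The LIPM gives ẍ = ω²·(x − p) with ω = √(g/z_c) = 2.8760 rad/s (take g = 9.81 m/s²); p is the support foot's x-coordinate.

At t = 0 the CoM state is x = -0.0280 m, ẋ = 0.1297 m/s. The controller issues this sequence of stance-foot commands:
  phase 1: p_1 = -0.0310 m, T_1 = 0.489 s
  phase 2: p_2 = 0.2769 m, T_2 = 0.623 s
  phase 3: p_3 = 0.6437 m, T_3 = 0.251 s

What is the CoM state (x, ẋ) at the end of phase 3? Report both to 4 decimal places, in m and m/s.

phase 1: p=-0.0310, T=0.489, ωT=1.406364, cosh=2.163061, sinh=1.918028; start (x,ẋ)=(-0.028000, 0.129700) → end (x,ẋ)=(0.061987, 0.297098)
phase 2: p=0.2769, T=0.623, ωT=1.791748, cosh=3.083300, sinh=2.916631; start (x,ẋ)=(0.061987, 0.297098) → end (x,ẋ)=(-0.084446, -0.886697)
phase 3: p=0.6437, T=0.251, ωT=0.721876, cosh=1.272065, sinh=0.786225; start (x,ẋ)=(-0.084446, -0.886697) → end (x,ẋ)=(-0.524949, -2.774408)

x = -0.5249, ẋ = -2.7744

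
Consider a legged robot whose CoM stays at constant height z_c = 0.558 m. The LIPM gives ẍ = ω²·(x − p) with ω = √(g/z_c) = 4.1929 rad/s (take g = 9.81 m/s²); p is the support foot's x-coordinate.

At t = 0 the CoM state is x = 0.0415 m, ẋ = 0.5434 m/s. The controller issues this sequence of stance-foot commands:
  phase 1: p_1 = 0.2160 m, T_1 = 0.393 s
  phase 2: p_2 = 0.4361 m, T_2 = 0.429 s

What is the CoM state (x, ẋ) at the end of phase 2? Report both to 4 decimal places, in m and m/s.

phase 1: p=0.2160, T=0.393, ωT=1.647810, cosh=2.694029, sinh=2.501558; start (x,ẋ)=(0.041500, 0.543400) → end (x,ẋ)=(0.070094, -0.366357)
phase 2: p=0.4361, T=0.429, ωT=1.798754, cosh=3.103810, sinh=2.938305; start (x,ẋ)=(0.070094, -0.366357) → end (x,ẋ)=(-0.956649, -5.646305)

x = -0.9566, ẋ = -5.6463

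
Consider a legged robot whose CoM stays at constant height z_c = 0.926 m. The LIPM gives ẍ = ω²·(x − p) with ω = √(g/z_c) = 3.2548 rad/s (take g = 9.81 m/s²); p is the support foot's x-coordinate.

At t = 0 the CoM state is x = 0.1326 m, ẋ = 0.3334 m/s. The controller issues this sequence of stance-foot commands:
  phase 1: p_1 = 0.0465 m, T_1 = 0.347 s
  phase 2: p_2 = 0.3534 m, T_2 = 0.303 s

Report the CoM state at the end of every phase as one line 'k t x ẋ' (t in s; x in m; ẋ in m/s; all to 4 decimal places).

1 0.3470 0.3355 0.9578
2 0.6500 0.6657 1.3954

phase 1: p=0.0465, T=0.347, ωT=1.129416, cosh=1.708535, sinh=1.385313; start (x,ẋ)=(0.132600, 0.333400) → end (x,ẋ)=(0.335507, 0.957843)
phase 2: p=0.3534, T=0.303, ωT=0.986204, cosh=1.527014, sinh=1.154025; start (x,ẋ)=(0.335507, 0.957843) → end (x,ẋ)=(0.665691, 1.395432)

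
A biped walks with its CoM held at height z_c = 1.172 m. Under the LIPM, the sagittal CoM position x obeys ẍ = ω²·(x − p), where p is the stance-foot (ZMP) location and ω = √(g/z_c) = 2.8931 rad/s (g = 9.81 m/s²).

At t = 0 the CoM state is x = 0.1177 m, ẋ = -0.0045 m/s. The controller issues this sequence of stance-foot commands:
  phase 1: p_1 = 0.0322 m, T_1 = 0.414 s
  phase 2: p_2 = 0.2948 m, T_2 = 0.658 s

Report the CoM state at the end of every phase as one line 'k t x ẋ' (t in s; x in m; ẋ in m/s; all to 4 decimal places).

1 0.4140 0.1844 0.3642
2 1.0720 0.3291 0.2012

phase 1: p=0.0322, T=0.414, ωT=1.197743, cosh=1.807254, sinh=1.505379; start (x,ẋ)=(0.117700, -0.004500) → end (x,ẋ)=(0.184379, 0.364238)
phase 2: p=0.2948, T=0.658, ωT=1.903660, cosh=3.429715, sinh=3.280693; start (x,ẋ)=(0.184379, 0.364238) → end (x,ẋ)=(0.329122, 0.201183)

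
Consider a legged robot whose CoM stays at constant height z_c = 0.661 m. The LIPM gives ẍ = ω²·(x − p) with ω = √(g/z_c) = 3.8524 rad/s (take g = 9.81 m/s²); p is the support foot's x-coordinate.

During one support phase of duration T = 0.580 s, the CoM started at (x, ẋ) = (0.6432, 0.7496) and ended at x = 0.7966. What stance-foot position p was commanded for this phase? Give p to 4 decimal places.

p = 0.8432

ωT = 3.8524·0.580 = 2.234392; cosh(ωT) = 4.723929, sinh(ωT) = 4.616872
x(T) = p + (x₀−p)·cosh(ωT) + (ẋ₀/ω)·sinh(ωT) ⇒ p·(1 − cosh) = x(T) − x₀·cosh − (ẋ₀/ω)·sinh
numerator   = 0.7966 − (0.6432)·4.723929 − (0.7496/3.8524)·4.616872 = -3.140182
denominator = 1 − 4.723929 = -3.723929
p = -3.140182 / -3.723929 = 0.8432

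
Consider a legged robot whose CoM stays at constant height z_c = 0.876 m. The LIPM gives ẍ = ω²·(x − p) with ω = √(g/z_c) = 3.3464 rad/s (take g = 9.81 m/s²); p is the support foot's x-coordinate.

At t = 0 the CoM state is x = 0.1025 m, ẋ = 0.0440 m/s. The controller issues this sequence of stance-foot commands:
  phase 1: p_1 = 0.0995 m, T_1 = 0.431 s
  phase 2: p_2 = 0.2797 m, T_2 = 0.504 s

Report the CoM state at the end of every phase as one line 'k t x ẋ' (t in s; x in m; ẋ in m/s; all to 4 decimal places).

phase 1: p=0.0995, T=0.431, ωT=1.442298, cosh=2.233396, sinh=1.997012; start (x,ẋ)=(0.102500, 0.044000) → end (x,ẋ)=(0.132458, 0.118318)
phase 2: p=0.2797, T=0.504, ωT=1.686586, cosh=2.793079, sinh=2.607929; start (x,ẋ)=(0.132458, 0.118318) → end (x,ẋ)=(-0.039351, -0.954537)

1 0.4310 0.1325 0.1183
2 0.9350 -0.0394 -0.9545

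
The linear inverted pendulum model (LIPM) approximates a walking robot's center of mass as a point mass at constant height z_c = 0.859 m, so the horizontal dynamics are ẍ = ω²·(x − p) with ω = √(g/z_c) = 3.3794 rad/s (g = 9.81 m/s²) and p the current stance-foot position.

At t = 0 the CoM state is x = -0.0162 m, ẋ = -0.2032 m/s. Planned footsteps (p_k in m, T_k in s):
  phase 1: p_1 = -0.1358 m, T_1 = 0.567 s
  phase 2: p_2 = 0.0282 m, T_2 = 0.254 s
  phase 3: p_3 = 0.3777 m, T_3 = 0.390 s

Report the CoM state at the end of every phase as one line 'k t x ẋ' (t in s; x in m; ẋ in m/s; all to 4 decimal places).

phase 1: p=-0.1358, T=0.567, ωT=1.916120, cosh=3.470860, sinh=3.323683; start (x,ẋ)=(-0.016200, -0.203200) → end (x,ẋ)=(0.079465, 0.638075)
phase 2: p=0.0282, T=0.254, ωT=0.858368, cosh=1.391580, sinh=0.967726; start (x,ẋ)=(0.079465, 0.638075) → end (x,ẋ)=(0.282259, 1.055586)
phase 3: p=0.3777, T=0.390, ωT=1.317966, cosh=2.001747, sinh=1.734068; start (x,ẋ)=(0.282259, 1.055586) → end (x,ẋ)=(0.728303, 1.553721)

1 0.5670 0.0795 0.6381
2 0.8210 0.2823 1.0556
3 1.2110 0.7283 1.5537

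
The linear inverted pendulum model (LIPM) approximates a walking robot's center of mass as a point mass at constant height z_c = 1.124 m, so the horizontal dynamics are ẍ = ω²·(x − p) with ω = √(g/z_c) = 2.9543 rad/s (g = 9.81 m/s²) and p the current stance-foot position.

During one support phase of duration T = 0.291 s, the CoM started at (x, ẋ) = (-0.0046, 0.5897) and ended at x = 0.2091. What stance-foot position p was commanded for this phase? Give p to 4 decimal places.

ωT = 2.9543·0.291 = 0.859701; cosh(ωT) = 1.392872, sinh(ωT) = 0.969583
x(T) = p + (x₀−p)·cosh(ωT) + (ẋ₀/ω)·sinh(ωT) ⇒ p·(1 − cosh) = x(T) − x₀·cosh − (ẋ₀/ω)·sinh
numerator   = 0.2091 − (-0.0046)·1.392872 − (0.5897/2.9543)·0.969583 = 0.021971
denominator = 1 − 1.392872 = -0.392872
p = 0.021971 / -0.392872 = -0.0559

p = -0.0559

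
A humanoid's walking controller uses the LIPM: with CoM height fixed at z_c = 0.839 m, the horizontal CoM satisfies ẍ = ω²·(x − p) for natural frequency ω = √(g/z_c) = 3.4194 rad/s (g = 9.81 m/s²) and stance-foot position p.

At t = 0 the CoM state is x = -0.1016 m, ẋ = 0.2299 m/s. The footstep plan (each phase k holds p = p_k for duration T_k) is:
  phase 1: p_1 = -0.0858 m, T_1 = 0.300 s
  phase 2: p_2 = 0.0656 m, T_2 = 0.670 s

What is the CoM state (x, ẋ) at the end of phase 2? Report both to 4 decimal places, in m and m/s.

phase 1: p=-0.0858, T=0.300, ωT=1.025820, cosh=1.573942, sinh=1.215440; start (x,ẋ)=(-0.101600, 0.229900) → end (x,ẋ)=(-0.028949, 0.296183)
phase 2: p=0.0656, T=0.670, ωT=2.290998, cosh=4.992982, sinh=4.891816; start (x,ẋ)=(-0.028949, 0.296183) → end (x,ẋ)=(0.017238, -0.102697)

x = 0.0172, ẋ = -0.1027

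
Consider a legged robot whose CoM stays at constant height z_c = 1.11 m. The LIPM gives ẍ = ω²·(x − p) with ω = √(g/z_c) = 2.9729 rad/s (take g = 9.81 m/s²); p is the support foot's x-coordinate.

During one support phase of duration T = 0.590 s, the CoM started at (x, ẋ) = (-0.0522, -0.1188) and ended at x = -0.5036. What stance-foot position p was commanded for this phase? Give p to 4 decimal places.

ωT = 2.9729·0.590 = 1.754011; cosh(ωT) = 2.975405, sinh(ωT) = 2.802326
x(T) = p + (x₀−p)·cosh(ωT) + (ẋ₀/ω)·sinh(ωT) ⇒ p·(1 − cosh) = x(T) − x₀·cosh − (ẋ₀/ω)·sinh
numerator   = -0.5036 − (-0.0522)·2.975405 − (-0.1188/2.9729)·2.802326 = -0.236300
denominator = 1 − 2.975405 = -1.975405
p = -0.236300 / -1.975405 = 0.1196

p = 0.1196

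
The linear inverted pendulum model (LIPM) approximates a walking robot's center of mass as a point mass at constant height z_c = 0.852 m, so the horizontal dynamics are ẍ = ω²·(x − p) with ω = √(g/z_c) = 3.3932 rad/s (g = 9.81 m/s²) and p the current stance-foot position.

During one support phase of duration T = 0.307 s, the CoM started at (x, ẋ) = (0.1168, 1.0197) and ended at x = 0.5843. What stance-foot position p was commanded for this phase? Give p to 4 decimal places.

p = -0.0427

ωT = 3.3932·0.307 = 1.041712; cosh(ωT) = 1.593458, sinh(ωT) = 1.240608
x(T) = p + (x₀−p)·cosh(ωT) + (ẋ₀/ω)·sinh(ωT) ⇒ p·(1 − cosh) = x(T) − x₀·cosh − (ẋ₀/ω)·sinh
numerator   = 0.5843 − (0.1168)·1.593458 − (1.0197/3.3932)·1.240608 = 0.025366
denominator = 1 − 1.593458 = -0.593458
p = 0.025366 / -0.593458 = -0.0427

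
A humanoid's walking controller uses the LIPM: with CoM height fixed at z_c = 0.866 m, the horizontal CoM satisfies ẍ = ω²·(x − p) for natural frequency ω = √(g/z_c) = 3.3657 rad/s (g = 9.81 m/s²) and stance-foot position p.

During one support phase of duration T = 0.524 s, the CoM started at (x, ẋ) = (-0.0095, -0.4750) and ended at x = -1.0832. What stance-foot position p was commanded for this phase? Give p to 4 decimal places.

ωT = 3.3657·0.524 = 1.763627; cosh(ωT) = 3.002489, sinh(ωT) = 2.831067
x(T) = p + (x₀−p)·cosh(ωT) + (ẋ₀/ω)·sinh(ωT) ⇒ p·(1 − cosh) = x(T) − x₀·cosh − (ẋ₀/ω)·sinh
numerator   = -1.0832 − (-0.0095)·3.002489 − (-0.4750/3.3657)·2.831067 = -0.655129
denominator = 1 − 3.002489 = -2.002489
p = -0.655129 / -2.002489 = 0.3272

p = 0.3272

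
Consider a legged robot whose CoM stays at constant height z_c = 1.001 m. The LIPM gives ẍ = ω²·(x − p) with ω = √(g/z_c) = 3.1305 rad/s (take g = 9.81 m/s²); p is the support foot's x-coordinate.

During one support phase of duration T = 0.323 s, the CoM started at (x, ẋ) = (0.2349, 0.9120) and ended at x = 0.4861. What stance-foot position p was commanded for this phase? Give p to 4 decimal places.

ωT = 3.1305·0.323 = 1.011151; cosh(ωT) = 1.556282, sinh(ωT) = 1.192482
x(T) = p + (x₀−p)·cosh(ωT) + (ẋ₀/ω)·sinh(ωT) ⇒ p·(1 − cosh) = x(T) − x₀·cosh − (ẋ₀/ω)·sinh
numerator   = 0.4861 − (0.2349)·1.556282 − (0.9120/3.1305)·1.192482 = -0.226873
denominator = 1 − 1.556282 = -0.556282
p = -0.226873 / -0.556282 = 0.4078

p = 0.4078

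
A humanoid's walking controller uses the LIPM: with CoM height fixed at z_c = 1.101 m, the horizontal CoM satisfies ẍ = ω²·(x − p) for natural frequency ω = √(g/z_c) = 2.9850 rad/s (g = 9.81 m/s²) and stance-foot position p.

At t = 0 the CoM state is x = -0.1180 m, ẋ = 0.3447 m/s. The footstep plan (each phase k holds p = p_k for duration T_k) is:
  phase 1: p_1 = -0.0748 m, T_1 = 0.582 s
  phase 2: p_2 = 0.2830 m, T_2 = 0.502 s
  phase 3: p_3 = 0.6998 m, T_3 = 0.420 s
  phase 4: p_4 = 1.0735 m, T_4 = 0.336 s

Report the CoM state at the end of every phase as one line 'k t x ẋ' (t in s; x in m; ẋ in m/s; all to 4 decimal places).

phase 1: p=-0.0748, T=0.582, ωT=1.737270, cosh=2.928906, sinh=2.752905; start (x,ẋ)=(-0.118000, 0.344700) → end (x,ẋ)=(0.116570, 0.654601)
phase 2: p=0.2830, T=0.502, ωT=1.498470, cosh=2.349155, sinh=2.125683; start (x,ẋ)=(0.116570, 0.654601) → end (x,ẋ)=(0.358185, 0.481731)
phase 3: p=0.6998, T=0.420, ωT=1.253700, cosh=1.894364, sinh=1.608917; start (x,ẋ)=(0.358185, 0.481731) → end (x,ẋ)=(0.312310, -0.728073)
phase 4: p=1.0735, T=0.336, ωT=1.002960, cosh=1.546566, sinh=1.179774; start (x,ẋ)=(0.312310, -0.728073) → end (x,ẋ)=(-0.391490, -3.806640)

1 0.5820 0.1166 0.6546
2 1.0840 0.3582 0.4817
3 1.5040 0.3123 -0.7281
4 1.8400 -0.3915 -3.8066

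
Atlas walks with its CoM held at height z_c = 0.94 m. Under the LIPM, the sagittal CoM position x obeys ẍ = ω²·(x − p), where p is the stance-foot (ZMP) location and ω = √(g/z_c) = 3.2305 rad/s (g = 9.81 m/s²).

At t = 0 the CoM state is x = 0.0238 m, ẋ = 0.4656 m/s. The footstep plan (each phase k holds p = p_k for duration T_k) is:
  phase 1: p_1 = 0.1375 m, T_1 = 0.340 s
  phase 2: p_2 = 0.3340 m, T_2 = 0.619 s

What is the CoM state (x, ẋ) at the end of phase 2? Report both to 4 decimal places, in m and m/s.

phase 1: p=0.1375, T=0.340, ωT=1.098370, cosh=1.666344, sinh=1.332930; start (x,ẋ)=(0.023800, 0.465600) → end (x,ẋ)=(0.140147, 0.286254)
phase 2: p=0.3340, T=0.619, ωT=1.999680, cosh=3.761033, sinh=3.625655; start (x,ẋ)=(0.140147, 0.286254) → end (x,ẋ)=(-0.073819, -1.193927)

x = -0.0738, ẋ = -1.1939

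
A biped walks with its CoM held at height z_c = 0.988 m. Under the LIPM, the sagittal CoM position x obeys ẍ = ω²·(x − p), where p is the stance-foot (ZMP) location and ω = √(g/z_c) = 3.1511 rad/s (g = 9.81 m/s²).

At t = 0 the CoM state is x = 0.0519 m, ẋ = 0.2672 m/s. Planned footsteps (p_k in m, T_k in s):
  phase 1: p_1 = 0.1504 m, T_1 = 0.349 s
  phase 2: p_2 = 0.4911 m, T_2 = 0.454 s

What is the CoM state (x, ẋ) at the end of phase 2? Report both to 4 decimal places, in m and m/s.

x = -0.3553, ẋ = -2.3642

phase 1: p=0.1504, T=0.349, ωT=1.099734, cosh=1.668163, sinh=1.335204; start (x,ẋ)=(0.051900, 0.267200) → end (x,ẋ)=(0.099306, 0.031308)
phase 2: p=0.4911, T=0.454, ωT=1.430599, cosh=2.210185, sinh=1.971020; start (x,ẋ)=(0.099306, 0.031308) → end (x,ẋ)=(-0.355255, -2.364191)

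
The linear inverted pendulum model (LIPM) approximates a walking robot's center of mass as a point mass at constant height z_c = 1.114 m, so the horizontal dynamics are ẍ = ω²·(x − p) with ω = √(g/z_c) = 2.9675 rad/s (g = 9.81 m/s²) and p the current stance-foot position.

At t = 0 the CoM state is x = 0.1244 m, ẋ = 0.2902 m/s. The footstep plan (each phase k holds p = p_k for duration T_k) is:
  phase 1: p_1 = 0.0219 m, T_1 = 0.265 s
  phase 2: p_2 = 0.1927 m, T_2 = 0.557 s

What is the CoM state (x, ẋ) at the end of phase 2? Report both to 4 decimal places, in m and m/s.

x = 0.8787, ẋ = 2.1317

phase 1: p=0.0219, T=0.265, ωT=0.786388, cosh=1.325469, sinh=0.869982; start (x,ẋ)=(0.124400, 0.290200) → end (x,ẋ)=(0.242839, 0.649272)
phase 2: p=0.1927, T=0.557, ωT=1.652898, cosh=2.706792, sinh=2.515297; start (x,ẋ)=(0.242839, 0.649272) → end (x,ẋ)=(0.878748, 2.131686)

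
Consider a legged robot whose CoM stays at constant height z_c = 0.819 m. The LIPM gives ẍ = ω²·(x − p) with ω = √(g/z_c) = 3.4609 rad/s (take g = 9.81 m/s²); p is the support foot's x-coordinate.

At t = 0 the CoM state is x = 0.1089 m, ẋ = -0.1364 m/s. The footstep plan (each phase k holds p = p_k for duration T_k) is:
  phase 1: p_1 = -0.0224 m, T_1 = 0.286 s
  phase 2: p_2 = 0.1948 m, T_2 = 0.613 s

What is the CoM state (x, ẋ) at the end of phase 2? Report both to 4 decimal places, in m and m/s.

phase 1: p=-0.0224, T=0.286, ωT=0.989817, cosh=1.531194, sinh=1.159549; start (x,ẋ)=(0.108900, -0.136400) → end (x,ẋ)=(0.132946, 0.318063)
phase 2: p=0.1948, T=0.613, ωT=2.121532, cosh=4.231878, sinh=4.112030; start (x,ẋ)=(0.132946, 0.318063) → end (x,ẋ)=(0.310944, 0.465739)

x = 0.3109, ẋ = 0.4657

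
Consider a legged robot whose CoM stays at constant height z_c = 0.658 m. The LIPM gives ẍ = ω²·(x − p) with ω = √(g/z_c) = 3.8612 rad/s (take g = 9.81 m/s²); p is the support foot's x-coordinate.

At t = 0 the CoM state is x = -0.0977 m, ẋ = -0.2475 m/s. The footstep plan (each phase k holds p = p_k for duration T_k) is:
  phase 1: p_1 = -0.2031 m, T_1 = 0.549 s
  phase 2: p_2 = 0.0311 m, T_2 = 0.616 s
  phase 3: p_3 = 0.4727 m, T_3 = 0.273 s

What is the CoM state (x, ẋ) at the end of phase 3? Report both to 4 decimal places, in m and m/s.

phase 1: p=-0.2031, T=0.549, ωT=2.119799, cosh=4.224759, sinh=4.104703; start (x,ẋ)=(-0.097700, -0.247500) → end (x,ẋ)=(-0.020919, 0.624865)
phase 2: p=0.0311, T=0.616, ωT=2.378499, cosh=5.440694, sinh=5.348005; start (x,ẋ)=(-0.020919, 0.624865) → end (x,ẋ)=(0.613559, 2.325527)
phase 3: p=0.4727, T=0.273, ωT=1.054108, cosh=1.608958, sinh=1.260455; start (x,ẋ)=(0.613559, 2.325527) → end (x,ẋ)=(1.458484, 4.427219)

x = 1.4585, ẋ = 4.4272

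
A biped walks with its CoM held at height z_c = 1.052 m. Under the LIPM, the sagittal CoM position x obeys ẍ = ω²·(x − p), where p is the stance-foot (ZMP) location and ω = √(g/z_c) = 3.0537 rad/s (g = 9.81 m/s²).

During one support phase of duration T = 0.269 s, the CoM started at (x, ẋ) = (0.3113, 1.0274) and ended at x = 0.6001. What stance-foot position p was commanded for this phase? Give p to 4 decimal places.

ωT = 3.0537·0.269 = 0.821445; cosh(ωT) = 1.356790, sinh(ωT) = 0.916994
x(T) = p + (x₀−p)·cosh(ωT) + (ẋ₀/ω)·sinh(ωT) ⇒ p·(1 − cosh) = x(T) − x₀·cosh − (ẋ₀/ω)·sinh
numerator   = 0.6001 − (0.3113)·1.356790 − (1.0274/3.0537)·0.916994 = -0.130786
denominator = 1 − 1.356790 = -0.356790
p = -0.130786 / -0.356790 = 0.3666

p = 0.3666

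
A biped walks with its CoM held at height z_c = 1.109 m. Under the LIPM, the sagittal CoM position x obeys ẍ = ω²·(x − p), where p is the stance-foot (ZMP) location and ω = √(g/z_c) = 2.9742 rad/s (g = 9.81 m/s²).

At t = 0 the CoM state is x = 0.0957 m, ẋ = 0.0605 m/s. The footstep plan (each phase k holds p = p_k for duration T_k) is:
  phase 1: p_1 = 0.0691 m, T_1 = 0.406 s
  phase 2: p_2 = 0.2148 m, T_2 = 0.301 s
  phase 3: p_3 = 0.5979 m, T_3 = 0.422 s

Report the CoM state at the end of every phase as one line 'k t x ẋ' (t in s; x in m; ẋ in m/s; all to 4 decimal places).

phase 1: p=0.0691, T=0.406, ωT=1.207525, cosh=1.822066, sinh=1.523130; start (x,ẋ)=(0.095700, 0.060500) → end (x,ẋ)=(0.148550, 0.230735)
phase 2: p=0.2148, T=0.301, ωT=0.895234, cosh=1.428210, sinh=1.019699; start (x,ẋ)=(0.148550, 0.230735) → end (x,ẋ)=(0.199288, 0.128616)
phase 3: p=0.5979, T=0.422, ωT=1.255112, cosh=1.896638, sinh=1.611594; start (x,ẋ)=(0.199288, 0.128616) → end (x,ẋ)=(-0.088431, -1.666690)

1 0.4060 0.1485 0.2307
2 0.7070 0.1993 0.1286
3 1.1290 -0.0884 -1.6667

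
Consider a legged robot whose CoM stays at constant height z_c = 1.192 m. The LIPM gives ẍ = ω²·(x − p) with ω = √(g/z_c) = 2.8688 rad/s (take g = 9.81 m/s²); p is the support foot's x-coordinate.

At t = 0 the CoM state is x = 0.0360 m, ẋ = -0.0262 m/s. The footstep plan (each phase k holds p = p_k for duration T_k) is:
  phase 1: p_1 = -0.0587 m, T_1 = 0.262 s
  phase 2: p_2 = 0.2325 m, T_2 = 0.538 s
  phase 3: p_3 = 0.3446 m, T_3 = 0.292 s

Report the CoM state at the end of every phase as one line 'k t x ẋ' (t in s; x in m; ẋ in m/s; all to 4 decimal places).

1 0.2620 0.0565 0.1900
2 0.8000 -0.0502 -0.6627
3 1.0920 -0.4140 -1.9729

phase 1: p=-0.0587, T=0.262, ωT=0.751626, cosh=1.296022, sinh=0.824422; start (x,ẋ)=(0.036000, -0.026200) → end (x,ẋ)=(0.056504, 0.190019)
phase 2: p=0.2325, T=0.538, ωT=1.543414, cosh=2.447097, sinh=2.233447; start (x,ẋ)=(0.056504, 0.190019) → end (x,ẋ)=(-0.050243, -0.662665)
phase 3: p=0.3446, T=0.292, ωT=0.837690, cosh=1.371865, sinh=0.939156; start (x,ẋ)=(-0.050243, -0.662665) → end (x,ẋ)=(-0.414008, -1.972894)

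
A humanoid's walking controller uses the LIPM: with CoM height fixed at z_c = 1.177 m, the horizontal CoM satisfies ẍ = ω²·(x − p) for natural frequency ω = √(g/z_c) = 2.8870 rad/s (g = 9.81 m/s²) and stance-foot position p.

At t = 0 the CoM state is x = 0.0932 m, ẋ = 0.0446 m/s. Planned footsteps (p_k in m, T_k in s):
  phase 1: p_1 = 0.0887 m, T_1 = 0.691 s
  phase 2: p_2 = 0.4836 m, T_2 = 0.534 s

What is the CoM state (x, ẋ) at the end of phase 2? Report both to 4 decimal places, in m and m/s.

phase 1: p=0.0887, T=0.691, ωT=1.994917, cosh=3.743809, sinh=3.607784; start (x,ẋ)=(0.093200, 0.044600) → end (x,ẋ)=(0.161282, 0.213844)
phase 2: p=0.4836, T=0.534, ωT=1.541658, cosh=2.443178, sinh=2.229152; start (x,ẋ)=(0.161282, 0.213844) → end (x,ẋ)=(-0.138763, -1.551836)

x = -0.1388, ẋ = -1.5518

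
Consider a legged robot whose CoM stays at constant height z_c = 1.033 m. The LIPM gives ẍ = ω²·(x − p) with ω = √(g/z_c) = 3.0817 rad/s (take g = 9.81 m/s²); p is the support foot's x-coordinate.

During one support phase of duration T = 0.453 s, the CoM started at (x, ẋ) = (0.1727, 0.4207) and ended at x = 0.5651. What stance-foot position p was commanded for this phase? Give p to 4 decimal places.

ωT = 3.0817·0.453 = 1.396010; cosh(ωT) = 2.143318, sinh(ωT) = 1.895735
x(T) = p + (x₀−p)·cosh(ωT) + (ẋ₀/ω)·sinh(ωT) ⇒ p·(1 − cosh) = x(T) − x₀·cosh − (ẋ₀/ω)·sinh
numerator   = 0.5651 − (0.1727)·2.143318 − (0.4207/3.0817)·1.895735 = -0.063848
denominator = 1 − 2.143318 = -1.143318
p = -0.063848 / -1.143318 = 0.0558

p = 0.0558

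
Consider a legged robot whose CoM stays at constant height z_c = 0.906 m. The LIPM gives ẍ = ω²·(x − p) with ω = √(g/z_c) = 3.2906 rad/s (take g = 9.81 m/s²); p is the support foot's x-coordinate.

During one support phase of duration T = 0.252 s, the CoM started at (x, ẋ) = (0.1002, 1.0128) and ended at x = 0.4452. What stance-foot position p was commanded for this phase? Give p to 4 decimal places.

p = -0.0633

ωT = 3.2906·0.252 = 0.829231; cosh(ωT) = 1.363970, sinh(ωT) = 0.927586
x(T) = p + (x₀−p)·cosh(ωT) + (ẋ₀/ω)·sinh(ωT) ⇒ p·(1 − cosh) = x(T) − x₀·cosh − (ẋ₀/ω)·sinh
numerator   = 0.4452 − (0.1002)·1.363970 − (1.0128/3.2906)·0.927586 = 0.023032
denominator = 1 − 1.363970 = -0.363970
p = 0.023032 / -0.363970 = -0.0633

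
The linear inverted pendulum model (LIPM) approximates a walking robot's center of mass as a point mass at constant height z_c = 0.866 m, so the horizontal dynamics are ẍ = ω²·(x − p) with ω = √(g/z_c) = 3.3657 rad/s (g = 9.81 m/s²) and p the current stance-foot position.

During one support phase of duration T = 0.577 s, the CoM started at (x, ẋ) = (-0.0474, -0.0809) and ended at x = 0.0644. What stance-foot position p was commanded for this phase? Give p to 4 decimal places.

ωT = 3.3657·0.577 = 1.942009; cosh(ωT) = 3.558080, sinh(ωT) = 3.414664
x(T) = p + (x₀−p)·cosh(ωT) + (ẋ₀/ω)·sinh(ωT) ⇒ p·(1 − cosh) = x(T) − x₀·cosh − (ẋ₀/ω)·sinh
numerator   = 0.0644 − (-0.0474)·3.558080 − (-0.0809/3.3657)·3.414664 = 0.315130
denominator = 1 − 3.558080 = -2.558080
p = 0.315130 / -2.558080 = -0.1232

p = -0.1232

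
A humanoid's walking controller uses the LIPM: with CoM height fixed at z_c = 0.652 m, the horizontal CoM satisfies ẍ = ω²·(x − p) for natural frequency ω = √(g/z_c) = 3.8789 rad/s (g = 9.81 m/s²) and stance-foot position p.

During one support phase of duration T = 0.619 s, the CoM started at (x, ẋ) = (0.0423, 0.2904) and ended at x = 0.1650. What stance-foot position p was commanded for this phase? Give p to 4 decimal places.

p = 0.1052

ωT = 3.8789·0.619 = 2.401039; cosh(ωT) = 5.562630, sinh(ωT) = 5.472006
x(T) = p + (x₀−p)·cosh(ωT) + (ẋ₀/ω)·sinh(ωT) ⇒ p·(1 − cosh) = x(T) − x₀·cosh − (ẋ₀/ω)·sinh
numerator   = 0.1650 − (0.0423)·5.562630 − (0.2904/3.8789)·5.472006 = -0.479970
denominator = 1 − 5.562630 = -4.562630
p = -0.479970 / -4.562630 = 0.1052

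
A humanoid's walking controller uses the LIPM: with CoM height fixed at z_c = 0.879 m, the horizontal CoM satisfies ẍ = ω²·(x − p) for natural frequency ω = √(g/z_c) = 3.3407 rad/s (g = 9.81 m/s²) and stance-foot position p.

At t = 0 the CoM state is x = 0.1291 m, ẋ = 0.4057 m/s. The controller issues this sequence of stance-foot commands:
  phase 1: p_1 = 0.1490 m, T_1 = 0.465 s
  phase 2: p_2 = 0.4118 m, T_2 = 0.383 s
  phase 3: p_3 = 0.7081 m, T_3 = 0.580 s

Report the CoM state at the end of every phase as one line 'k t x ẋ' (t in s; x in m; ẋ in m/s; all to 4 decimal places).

phase 1: p=0.1490, T=0.465, ωT=1.553426, cosh=2.469580, sinh=2.258057; start (x,ẋ)=(0.129100, 0.405700) → end (x,ẋ)=(0.374078, 0.851793)
phase 2: p=0.4118, T=0.383, ωT=1.279488, cosh=1.936489, sinh=1.658310; start (x,ẋ)=(0.374078, 0.851793) → end (x,ẋ)=(0.761577, 1.440509)
phase 3: p=0.7081, T=0.580, ωT=1.937606, cosh=3.543080, sinh=3.399032; start (x,ẋ)=(0.761577, 1.440509) → end (x,ẋ)=(2.363235, 5.711079)

1 0.4650 0.3741 0.8518
2 0.8480 0.7616 1.4405
3 1.4280 2.3632 5.7111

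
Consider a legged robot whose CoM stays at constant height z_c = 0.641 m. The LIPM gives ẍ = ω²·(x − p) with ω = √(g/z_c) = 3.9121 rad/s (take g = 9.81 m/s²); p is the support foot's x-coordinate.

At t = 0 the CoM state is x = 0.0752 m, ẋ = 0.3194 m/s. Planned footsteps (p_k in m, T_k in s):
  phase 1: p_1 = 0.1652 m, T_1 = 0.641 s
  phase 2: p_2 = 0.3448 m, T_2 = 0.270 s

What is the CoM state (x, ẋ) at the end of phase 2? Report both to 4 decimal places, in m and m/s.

phase 1: p=0.1652, T=0.641, ωT=2.507656, cosh=6.178791, sinh=6.097332; start (x,ẋ)=(0.075200, 0.319400) → end (x,ẋ)=(0.106920, -0.173298)
phase 2: p=0.3448, T=0.270, ωT=1.056267, cosh=1.611684, sinh=1.263932; start (x,ẋ)=(0.106920, -0.173298) → end (x,ẋ)=(-0.094577, -1.455529)

x = -0.0946, ẋ = -1.4555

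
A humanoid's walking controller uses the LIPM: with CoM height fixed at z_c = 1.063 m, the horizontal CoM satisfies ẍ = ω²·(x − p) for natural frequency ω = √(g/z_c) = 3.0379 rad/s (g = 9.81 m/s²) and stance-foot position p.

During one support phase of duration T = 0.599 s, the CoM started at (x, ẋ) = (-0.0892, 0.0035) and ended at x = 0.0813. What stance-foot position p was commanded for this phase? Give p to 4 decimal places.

p = -0.1663

ωT = 3.0379·0.599 = 1.819702; cosh(ωT) = 3.166047, sinh(ωT) = 3.003973
x(T) = p + (x₀−p)·cosh(ωT) + (ẋ₀/ω)·sinh(ωT) ⇒ p·(1 − cosh) = x(T) − x₀·cosh − (ẋ₀/ω)·sinh
numerator   = 0.0813 − (-0.0892)·3.166047 − (0.0035/3.0379)·3.003973 = 0.360250
denominator = 1 − 3.166047 = -2.166047
p = 0.360250 / -2.166047 = -0.1663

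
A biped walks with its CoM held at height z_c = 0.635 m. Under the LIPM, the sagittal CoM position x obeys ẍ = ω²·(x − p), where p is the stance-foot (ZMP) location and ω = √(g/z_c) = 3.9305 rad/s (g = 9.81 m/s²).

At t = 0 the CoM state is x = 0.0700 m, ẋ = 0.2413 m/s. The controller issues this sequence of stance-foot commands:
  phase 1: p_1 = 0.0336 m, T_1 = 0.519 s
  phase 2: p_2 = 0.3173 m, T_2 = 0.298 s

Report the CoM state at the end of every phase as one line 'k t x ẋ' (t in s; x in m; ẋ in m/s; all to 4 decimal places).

1 0.5190 0.4080 1.4843
2 0.8170 1.0283 3.1441

phase 1: p=0.0336, T=0.519, ωT=2.039929, cosh=3.910052, sinh=3.780015; start (x,ẋ)=(0.070000, 0.241300) → end (x,ẋ)=(0.407987, 1.484303)
phase 2: p=0.3173, T=0.298, ωT=1.171289, cosh=1.768058, sinh=1.458091; start (x,ẋ)=(0.407987, 1.484303) → end (x,ẋ)=(1.028270, 3.144065)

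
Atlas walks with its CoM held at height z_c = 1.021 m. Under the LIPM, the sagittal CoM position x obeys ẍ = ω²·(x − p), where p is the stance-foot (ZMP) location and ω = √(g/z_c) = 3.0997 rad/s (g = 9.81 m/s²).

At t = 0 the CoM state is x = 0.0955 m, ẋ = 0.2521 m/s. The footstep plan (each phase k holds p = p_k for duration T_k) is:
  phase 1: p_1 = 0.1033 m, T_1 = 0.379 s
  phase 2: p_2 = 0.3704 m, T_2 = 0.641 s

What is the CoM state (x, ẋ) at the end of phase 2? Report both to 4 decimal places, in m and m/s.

phase 1: p=0.1033, T=0.379, ωT=1.174786, cosh=1.773168, sinh=1.464283; start (x,ẋ)=(0.095500, 0.252100) → end (x,ẋ)=(0.208560, 0.411613)
phase 2: p=0.3704, T=0.641, ωT=1.986908, cosh=3.715033, sinh=3.577914; start (x,ẋ)=(0.208560, 0.411613) → end (x,ẋ)=(0.244275, -0.265724)

x = 0.2443, ẋ = -0.2657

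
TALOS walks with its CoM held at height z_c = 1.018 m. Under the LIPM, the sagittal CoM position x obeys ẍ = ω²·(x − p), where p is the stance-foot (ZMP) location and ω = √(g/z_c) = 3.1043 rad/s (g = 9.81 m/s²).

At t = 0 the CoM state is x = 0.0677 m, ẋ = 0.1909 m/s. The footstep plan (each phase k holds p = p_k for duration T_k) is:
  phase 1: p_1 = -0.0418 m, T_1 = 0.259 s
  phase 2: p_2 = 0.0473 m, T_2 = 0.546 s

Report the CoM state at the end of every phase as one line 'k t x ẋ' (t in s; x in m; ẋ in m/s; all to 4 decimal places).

phase 1: p=-0.0418, T=0.259, ωT=0.804014, cosh=1.341010, sinh=0.893481; start (x,ẋ)=(0.067700, 0.190900) → end (x,ẋ)=(0.159986, 0.559712)
phase 2: p=0.0473, T=0.546, ωT=1.694948, cosh=2.814985, sinh=2.631376; start (x,ẋ)=(0.159986, 0.559712) → end (x,ẋ)=(0.838951, 2.496062)

1 0.2590 0.1600 0.5597
2 0.8050 0.8390 2.4961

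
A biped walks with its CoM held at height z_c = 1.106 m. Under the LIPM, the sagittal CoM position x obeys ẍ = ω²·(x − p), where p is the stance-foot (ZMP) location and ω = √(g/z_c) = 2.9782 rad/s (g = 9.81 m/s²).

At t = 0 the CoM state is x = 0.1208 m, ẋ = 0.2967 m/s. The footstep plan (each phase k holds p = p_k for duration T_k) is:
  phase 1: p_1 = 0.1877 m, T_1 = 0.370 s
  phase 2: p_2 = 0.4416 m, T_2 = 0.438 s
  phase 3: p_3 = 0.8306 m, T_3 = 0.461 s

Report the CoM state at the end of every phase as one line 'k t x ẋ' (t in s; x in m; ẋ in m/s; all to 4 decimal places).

1 0.3700 0.2093 0.2291
2 0.8080 0.1133 -0.7280
3 1.2690 -1.1273 -5.4743

phase 1: p=0.1877, T=0.370, ωT=1.101934, cosh=1.671105, sinh=1.338877; start (x,ẋ)=(0.120800, 0.296700) → end (x,ẋ)=(0.209287, 0.229057)
phase 2: p=0.4416, T=0.438, ωT=1.304452, cosh=1.978494, sinh=1.707173; start (x,ẋ)=(0.209287, 0.229057) → end (x,ẋ)=(0.113271, -0.727961)
phase 3: p=0.8306, T=0.461, ωT=1.372950, cosh=2.100168, sinh=1.846810; start (x,ẋ)=(0.113271, -0.727961) → end (x,ẋ)=(-1.127326, -5.474269)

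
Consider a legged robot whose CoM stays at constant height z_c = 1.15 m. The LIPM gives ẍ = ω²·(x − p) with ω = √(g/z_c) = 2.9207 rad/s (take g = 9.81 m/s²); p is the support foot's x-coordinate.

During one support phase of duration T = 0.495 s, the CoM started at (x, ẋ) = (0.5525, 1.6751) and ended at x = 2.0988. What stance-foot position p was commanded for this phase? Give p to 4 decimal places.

ωT = 2.9207·0.495 = 1.445747; cosh(ωT) = 2.240295, sinh(ωT) = 2.004725
x(T) = p + (x₀−p)·cosh(ωT) + (ẋ₀/ω)·sinh(ωT) ⇒ p·(1 − cosh) = x(T) − x₀·cosh − (ẋ₀/ω)·sinh
numerator   = 2.0988 − (0.5525)·2.240295 − (1.6751/2.9207)·2.004725 = -0.288727
denominator = 1 − 2.240295 = -1.240295
p = -0.288727 / -1.240295 = 0.2328

p = 0.2328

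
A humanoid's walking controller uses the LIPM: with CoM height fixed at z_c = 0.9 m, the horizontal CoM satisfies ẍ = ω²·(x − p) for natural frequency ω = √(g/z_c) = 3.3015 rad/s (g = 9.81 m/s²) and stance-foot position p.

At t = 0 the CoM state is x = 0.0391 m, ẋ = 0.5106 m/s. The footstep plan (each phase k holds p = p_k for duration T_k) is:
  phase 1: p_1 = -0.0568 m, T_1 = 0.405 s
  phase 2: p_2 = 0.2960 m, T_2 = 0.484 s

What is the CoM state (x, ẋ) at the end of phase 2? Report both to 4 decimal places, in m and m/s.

phase 1: p=-0.0568, T=0.405, ωT=1.337108, cosh=2.035309, sinh=1.772704; start (x,ẋ)=(0.039100, 0.510600) → end (x,ẋ)=(0.412547, 1.600491)
phase 2: p=0.2960, T=0.484, ωT=1.597926, cosh=2.572543, sinh=2.370227; start (x,ẋ)=(0.412547, 1.600491) → end (x,ẋ)=(1.744854, 5.029350)

x = 1.7449, ẋ = 5.0294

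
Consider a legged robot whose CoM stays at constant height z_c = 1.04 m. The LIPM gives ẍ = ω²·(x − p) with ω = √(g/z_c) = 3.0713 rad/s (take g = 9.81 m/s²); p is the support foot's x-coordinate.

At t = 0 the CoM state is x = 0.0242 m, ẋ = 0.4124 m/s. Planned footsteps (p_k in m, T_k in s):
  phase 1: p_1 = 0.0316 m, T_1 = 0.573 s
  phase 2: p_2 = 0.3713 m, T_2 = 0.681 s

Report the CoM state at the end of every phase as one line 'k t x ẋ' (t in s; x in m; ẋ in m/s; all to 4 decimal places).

1 0.5730 0.3881 1.1697
2 1.2540 1.9588 5.0138

phase 1: p=0.0316, T=0.573, ωT=1.759855, cosh=2.991832, sinh=2.819762; start (x,ẋ)=(0.024200, 0.412400) → end (x,ẋ)=(0.388085, 1.169745)
phase 2: p=0.3713, T=0.681, ωT=2.091555, cosh=4.110497, sinh=3.987002; start (x,ẋ)=(0.388085, 1.169745) → end (x,ẋ)=(1.958797, 5.013772)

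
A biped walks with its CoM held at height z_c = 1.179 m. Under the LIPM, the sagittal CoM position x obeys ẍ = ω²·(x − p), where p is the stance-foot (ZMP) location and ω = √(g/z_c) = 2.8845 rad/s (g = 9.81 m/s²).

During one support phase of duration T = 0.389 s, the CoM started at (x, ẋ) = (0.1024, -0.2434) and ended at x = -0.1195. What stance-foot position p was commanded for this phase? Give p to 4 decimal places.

ωT = 2.8845·0.389 = 1.122070; cosh(ωT) = 1.698406, sinh(ωT) = 1.372801
x(T) = p + (x₀−p)·cosh(ωT) + (ẋ₀/ω)·sinh(ωT) ⇒ p·(1 − cosh) = x(T) − x₀·cosh − (ẋ₀/ω)·sinh
numerator   = -0.1195 − (0.1024)·1.698406 − (-0.2434/2.8845)·1.372801 = -0.177577
denominator = 1 − 1.698406 = -0.698406
p = -0.177577 / -0.698406 = 0.2543

p = 0.2543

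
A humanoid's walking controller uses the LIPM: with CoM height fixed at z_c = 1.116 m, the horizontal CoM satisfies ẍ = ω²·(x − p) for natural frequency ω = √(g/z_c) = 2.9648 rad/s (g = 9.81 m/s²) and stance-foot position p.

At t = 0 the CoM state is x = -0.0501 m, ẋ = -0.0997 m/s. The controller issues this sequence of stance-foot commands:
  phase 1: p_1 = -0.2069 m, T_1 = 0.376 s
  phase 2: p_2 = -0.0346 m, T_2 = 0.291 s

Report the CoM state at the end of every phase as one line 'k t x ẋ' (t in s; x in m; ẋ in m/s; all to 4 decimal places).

1 0.3760 0.0121 0.4641
2 0.6670 0.1830 0.7826

phase 1: p=-0.2069, T=0.376, ωT=1.114765, cosh=1.688422, sinh=1.360429; start (x,ẋ)=(-0.050100, -0.099700) → end (x,ẋ)=(0.012096, 0.464102)
phase 2: p=-0.0346, T=0.291, ωT=0.862757, cosh=1.395841, sinh=0.973844; start (x,ẋ)=(0.012096, 0.464102) → end (x,ẋ)=(0.183023, 0.782635)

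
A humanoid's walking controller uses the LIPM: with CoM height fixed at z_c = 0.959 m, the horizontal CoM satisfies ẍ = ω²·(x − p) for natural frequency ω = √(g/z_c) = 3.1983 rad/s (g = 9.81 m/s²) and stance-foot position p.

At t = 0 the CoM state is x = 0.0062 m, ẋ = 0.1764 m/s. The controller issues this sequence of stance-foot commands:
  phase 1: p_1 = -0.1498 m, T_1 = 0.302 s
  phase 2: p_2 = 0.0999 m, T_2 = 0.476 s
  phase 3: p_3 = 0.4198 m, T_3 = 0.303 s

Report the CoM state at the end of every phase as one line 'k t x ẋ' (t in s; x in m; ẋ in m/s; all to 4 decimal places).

1 0.3020 0.1468 0.8257
2 0.7780 0.7758 2.3093
3 1.0810 1.7710 4.7658

phase 1: p=-0.1498, T=0.302, ωT=0.965887, cosh=1.503881, sinh=1.123235; start (x,ẋ)=(0.006200, 0.176400) → end (x,ẋ)=(0.146757, 0.825706)
phase 2: p=0.0999, T=0.476, ωT=1.522391, cosh=2.400680, sinh=2.182490; start (x,ẋ)=(0.146757, 0.825706) → end (x,ẋ)=(0.775842, 2.309326)
phase 3: p=0.4198, T=0.303, ωT=0.969085, cosh=1.507481, sinh=1.128051; start (x,ẋ)=(0.775842, 2.309326) → end (x,ẋ)=(1.771033, 4.765808)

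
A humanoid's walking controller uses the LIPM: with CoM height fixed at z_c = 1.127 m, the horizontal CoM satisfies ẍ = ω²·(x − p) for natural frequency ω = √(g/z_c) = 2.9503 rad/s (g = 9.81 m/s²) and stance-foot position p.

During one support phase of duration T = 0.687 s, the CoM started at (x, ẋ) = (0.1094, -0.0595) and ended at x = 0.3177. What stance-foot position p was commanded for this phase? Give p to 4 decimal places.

p = 0.0103

ωT = 2.9503·0.687 = 2.026856; cosh(ωT) = 3.860968, sinh(ωT) = 3.729218
x(T) = p + (x₀−p)·cosh(ωT) + (ẋ₀/ω)·sinh(ωT) ⇒ p·(1 − cosh) = x(T) − x₀·cosh − (ẋ₀/ω)·sinh
numerator   = 0.3177 − (0.1094)·3.860968 − (-0.0595/2.9503)·3.729218 = -0.029481
denominator = 1 − 3.860968 = -2.860968
p = -0.029481 / -2.860968 = 0.0103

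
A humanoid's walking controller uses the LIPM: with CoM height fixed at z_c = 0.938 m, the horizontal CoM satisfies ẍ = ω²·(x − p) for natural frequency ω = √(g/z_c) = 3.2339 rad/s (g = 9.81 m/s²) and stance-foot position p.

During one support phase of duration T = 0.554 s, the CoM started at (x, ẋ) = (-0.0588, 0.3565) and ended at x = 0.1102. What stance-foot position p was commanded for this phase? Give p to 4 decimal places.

p = 0.0144

ωT = 3.2339·0.554 = 1.791581; cosh(ωT) = 3.082812, sinh(ωT) = 2.916115
x(T) = p + (x₀−p)·cosh(ωT) + (ẋ₀/ω)·sinh(ωT) ⇒ p·(1 − cosh) = x(T) − x₀·cosh − (ẋ₀/ω)·sinh
numerator   = 0.1102 − (-0.0588)·3.082812 − (0.3565/3.2339)·2.916115 = -0.029999
denominator = 1 − 3.082812 = -2.082812
p = -0.029999 / -2.082812 = 0.0144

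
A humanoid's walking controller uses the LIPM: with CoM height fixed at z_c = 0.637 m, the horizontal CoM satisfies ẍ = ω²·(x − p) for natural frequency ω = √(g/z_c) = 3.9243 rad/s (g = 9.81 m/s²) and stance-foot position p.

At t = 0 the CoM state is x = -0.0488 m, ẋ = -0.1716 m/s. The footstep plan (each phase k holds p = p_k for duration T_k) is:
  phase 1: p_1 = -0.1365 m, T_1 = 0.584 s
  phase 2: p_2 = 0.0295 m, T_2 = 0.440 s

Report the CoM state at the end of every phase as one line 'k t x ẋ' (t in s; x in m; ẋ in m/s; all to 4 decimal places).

phase 1: p=-0.1365, T=0.584, ωT=2.291791, cosh=4.996863, sinh=4.895778; start (x,ẋ)=(-0.048800, -0.171600) → end (x,ẋ)=(0.087645, 0.827475)
phase 2: p=0.0295, T=0.440, ωT=1.726692, cosh=2.899949, sinh=2.722077; start (x,ẋ)=(0.087645, 0.827475) → end (x,ẋ)=(0.772091, 3.020749)

1 0.5840 0.0876 0.8275
2 1.0240 0.7721 3.0207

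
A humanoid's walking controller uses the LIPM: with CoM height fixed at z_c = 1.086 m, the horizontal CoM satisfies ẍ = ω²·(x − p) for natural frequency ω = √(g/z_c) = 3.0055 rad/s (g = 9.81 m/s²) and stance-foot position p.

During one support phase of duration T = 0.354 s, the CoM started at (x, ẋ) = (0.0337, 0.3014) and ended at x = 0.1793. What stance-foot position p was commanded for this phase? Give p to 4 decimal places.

ωT = 3.0055·0.354 = 1.063947; cosh(ωT) = 1.621439, sinh(ωT) = 1.276347
x(T) = p + (x₀−p)·cosh(ωT) + (ẋ₀/ω)·sinh(ωT) ⇒ p·(1 − cosh) = x(T) − x₀·cosh − (ẋ₀/ω)·sinh
numerator   = 0.1793 − (0.0337)·1.621439 − (0.3014/3.0055)·1.276347 = -0.003338
denominator = 1 − 1.621439 = -0.621439
p = -0.003338 / -0.621439 = 0.0054

p = 0.0054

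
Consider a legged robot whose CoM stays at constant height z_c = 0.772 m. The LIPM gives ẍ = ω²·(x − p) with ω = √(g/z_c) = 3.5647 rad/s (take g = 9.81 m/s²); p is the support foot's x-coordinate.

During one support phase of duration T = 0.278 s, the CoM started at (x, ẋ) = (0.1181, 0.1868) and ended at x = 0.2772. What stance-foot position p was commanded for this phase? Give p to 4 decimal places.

p = -0.0664

ωT = 3.5647·0.278 = 0.990987; cosh(ωT) = 1.532551, sinh(ωT) = 1.161340
x(T) = p + (x₀−p)·cosh(ωT) + (ẋ₀/ω)·sinh(ωT) ⇒ p·(1 − cosh) = x(T) − x₀·cosh − (ẋ₀/ω)·sinh
numerator   = 0.2772 − (0.1181)·1.532551 − (0.1868/3.5647)·1.161340 = 0.035348
denominator = 1 − 1.532551 = -0.532551
p = 0.035348 / -0.532551 = -0.0664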